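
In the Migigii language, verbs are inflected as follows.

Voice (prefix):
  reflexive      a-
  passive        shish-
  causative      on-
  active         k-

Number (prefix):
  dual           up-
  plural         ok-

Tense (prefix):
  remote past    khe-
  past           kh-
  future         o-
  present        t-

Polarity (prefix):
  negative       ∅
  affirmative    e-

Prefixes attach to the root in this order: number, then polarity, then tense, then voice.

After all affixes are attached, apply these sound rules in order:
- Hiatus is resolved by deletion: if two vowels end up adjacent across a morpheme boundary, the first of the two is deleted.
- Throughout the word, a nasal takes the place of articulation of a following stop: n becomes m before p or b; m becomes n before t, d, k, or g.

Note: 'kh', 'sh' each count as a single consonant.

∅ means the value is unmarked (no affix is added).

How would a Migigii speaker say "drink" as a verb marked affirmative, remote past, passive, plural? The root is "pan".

shishkhokpan

Attach number plural ok- → okpan.
Attach polarity affirmative e- → eokpan.
Attach tense remote past khe- → kheeokpan.
Attach voice passive shish- → shishkheeokpan.
Apply vowel deletion: shishkheeokpan → shishkhokpan.
Nasal assimilation: no change.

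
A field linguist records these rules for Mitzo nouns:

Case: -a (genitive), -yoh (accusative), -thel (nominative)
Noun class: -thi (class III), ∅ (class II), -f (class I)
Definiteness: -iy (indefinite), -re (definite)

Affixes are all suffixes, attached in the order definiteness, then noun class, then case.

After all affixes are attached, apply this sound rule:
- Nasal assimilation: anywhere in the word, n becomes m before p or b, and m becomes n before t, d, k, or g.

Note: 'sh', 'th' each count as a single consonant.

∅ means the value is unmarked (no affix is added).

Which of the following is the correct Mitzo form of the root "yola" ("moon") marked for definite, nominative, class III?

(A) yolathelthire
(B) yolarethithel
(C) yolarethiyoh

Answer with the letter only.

B

Attach definiteness definite -re → yolare.
Attach noun class class III -thi → yolarethi.
Attach case nominative -thel → yolarethithel.
Nasal assimilation: no change.
So the correct form is yolarethithel, option (B).
(A) yolathelthire is wrong: it has the affixes in the wrong order.
(C) yolarethiyoh is wrong: it uses accusative instead of nominative for case.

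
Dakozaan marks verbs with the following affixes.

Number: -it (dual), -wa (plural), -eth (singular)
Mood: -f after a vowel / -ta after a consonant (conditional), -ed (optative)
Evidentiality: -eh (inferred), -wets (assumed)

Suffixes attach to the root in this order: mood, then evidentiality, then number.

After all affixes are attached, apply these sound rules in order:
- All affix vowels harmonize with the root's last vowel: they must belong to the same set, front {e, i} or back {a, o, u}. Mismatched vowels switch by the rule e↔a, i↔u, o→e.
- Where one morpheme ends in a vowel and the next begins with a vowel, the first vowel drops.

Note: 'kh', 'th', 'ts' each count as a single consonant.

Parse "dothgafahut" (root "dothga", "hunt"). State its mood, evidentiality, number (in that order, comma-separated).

Segment: dothga-f-eh-it.
mood: -f/ta → conditional.
evidentiality: -eh → inferred.
number: -it → dual.

conditional, inferred, dual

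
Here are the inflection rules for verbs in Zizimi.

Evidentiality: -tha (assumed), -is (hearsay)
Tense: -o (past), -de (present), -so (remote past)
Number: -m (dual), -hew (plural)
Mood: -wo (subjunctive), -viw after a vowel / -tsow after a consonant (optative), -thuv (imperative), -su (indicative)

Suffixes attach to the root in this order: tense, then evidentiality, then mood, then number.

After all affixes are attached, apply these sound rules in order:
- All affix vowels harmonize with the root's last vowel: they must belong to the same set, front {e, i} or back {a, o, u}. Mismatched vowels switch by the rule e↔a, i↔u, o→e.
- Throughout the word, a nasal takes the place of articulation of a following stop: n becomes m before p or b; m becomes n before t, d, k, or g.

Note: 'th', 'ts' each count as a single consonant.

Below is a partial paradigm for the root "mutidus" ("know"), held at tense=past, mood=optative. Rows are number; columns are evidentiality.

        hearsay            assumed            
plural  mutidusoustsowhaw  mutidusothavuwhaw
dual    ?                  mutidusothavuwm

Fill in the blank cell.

Attach tense past -o → mutiduso.
Attach evidentiality hearsay -is → mutidusois.
Attach mood optative -tsow (after consonant 's') → mutidusoistsow.
Attach number dual -m → mutidusoistsowm.
Apply vowel harmony: mutidusoistsowm → mutidusoustsowm.
Nasal assimilation: no change.

mutidusoustsowm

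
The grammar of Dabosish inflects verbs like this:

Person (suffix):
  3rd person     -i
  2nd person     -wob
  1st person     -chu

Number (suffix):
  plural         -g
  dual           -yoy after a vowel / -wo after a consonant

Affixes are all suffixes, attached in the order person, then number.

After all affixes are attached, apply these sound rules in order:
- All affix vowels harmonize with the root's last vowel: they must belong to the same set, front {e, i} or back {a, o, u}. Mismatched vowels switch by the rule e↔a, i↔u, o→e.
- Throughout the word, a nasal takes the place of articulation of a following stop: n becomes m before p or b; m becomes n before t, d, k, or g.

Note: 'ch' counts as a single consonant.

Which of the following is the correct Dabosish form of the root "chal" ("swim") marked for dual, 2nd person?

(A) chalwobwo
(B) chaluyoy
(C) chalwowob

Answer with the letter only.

Attach person 2nd person -wob → chalwob.
Attach number dual -wo (after consonant 'b') → chalwobwo.
Vowel harmony: no change.
Nasal assimilation: no change.
So the correct form is chalwobwo, option (A).
(B) chaluyoy is wrong: it uses 3rd person instead of 2nd person for person.
(C) chalwowob is wrong: it has the affixes in the wrong order.

A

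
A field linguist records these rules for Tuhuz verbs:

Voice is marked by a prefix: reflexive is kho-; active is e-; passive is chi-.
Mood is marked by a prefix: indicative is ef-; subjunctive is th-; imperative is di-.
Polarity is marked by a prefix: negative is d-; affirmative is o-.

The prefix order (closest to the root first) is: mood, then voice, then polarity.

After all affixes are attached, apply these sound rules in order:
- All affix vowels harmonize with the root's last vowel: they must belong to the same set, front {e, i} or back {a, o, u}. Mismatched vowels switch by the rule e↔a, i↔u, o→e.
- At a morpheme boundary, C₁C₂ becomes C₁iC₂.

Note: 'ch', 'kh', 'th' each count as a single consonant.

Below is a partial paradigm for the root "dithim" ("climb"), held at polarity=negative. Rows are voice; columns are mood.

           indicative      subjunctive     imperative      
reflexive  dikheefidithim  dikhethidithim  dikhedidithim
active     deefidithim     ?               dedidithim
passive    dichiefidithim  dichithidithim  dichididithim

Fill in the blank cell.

Attach mood subjunctive th- → thdithim.
Attach voice active e- → ethdithim.
Attach polarity negative d- → dethdithim.
Vowel harmony: no change.
Apply epenthesis: dethdithim → dethidithim.

dethidithim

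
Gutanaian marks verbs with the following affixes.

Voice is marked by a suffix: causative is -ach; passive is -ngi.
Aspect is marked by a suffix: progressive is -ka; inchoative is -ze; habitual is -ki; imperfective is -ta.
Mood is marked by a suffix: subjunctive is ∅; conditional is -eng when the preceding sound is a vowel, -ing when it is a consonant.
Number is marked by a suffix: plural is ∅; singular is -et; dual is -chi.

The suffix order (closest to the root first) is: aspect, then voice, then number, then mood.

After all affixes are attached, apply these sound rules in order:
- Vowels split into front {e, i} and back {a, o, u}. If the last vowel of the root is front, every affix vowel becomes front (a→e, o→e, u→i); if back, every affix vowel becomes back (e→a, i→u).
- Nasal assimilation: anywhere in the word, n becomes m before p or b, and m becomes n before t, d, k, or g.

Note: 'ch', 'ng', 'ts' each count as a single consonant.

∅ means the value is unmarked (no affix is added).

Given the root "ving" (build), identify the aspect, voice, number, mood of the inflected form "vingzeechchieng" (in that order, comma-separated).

inchoative, causative, dual, conditional

Segment: ving-ze-ach-chi-eng.
aspect: -ze → inchoative.
voice: -ach → causative.
number: -chi → dual.
mood: -eng/ing → conditional.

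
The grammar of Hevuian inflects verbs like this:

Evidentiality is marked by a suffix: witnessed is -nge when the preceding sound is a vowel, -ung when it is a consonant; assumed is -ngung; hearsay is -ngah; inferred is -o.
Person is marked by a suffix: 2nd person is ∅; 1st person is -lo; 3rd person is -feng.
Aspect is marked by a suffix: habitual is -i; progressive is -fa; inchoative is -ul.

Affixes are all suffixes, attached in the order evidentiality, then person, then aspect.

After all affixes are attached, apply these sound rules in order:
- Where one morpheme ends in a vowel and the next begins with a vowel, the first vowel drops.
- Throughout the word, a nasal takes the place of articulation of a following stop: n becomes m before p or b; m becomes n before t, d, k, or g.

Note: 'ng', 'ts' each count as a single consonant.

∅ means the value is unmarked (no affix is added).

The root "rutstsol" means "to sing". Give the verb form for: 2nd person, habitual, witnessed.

rutstsolungi

Attach evidentiality witnessed -ung (after consonant 'l') → rutstsolung.
person = 2nd person: zero marking, form stays rutstsolung.
Attach aspect habitual -i → rutstsolungi.
Vowel deletion: no change.
Nasal assimilation: no change.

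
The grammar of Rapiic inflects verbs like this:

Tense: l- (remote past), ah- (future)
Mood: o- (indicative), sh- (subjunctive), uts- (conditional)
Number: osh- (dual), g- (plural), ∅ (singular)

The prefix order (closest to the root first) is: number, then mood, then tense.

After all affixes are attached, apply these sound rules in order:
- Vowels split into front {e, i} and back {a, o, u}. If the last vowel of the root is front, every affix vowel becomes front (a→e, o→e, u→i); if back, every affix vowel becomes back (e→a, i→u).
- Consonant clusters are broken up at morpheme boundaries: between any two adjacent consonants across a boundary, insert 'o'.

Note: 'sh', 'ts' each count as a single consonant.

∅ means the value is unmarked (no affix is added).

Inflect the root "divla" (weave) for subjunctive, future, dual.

ahoshoshodivla

Attach number dual osh- → oshdivla.
Attach mood subjunctive sh- → shoshdivla.
Attach tense future ah- → ahshoshdivla.
Vowel harmony: no change.
Apply epenthesis: ahshoshdivla → ahoshoshodivla.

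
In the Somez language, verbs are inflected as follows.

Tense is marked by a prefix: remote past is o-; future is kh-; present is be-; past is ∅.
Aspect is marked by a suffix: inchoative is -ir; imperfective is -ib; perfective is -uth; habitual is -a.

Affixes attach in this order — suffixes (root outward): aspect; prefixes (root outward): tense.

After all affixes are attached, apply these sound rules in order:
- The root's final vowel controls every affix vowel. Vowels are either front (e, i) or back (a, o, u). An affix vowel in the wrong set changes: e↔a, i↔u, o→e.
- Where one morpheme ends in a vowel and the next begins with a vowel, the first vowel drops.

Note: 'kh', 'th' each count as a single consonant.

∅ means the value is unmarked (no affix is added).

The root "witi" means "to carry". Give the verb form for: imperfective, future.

khwitib

Attach tense future kh- → khwiti.
Attach aspect imperfective -ib → khwitiib.
Vowel harmony: no change.
Apply vowel deletion: khwitiib → khwitib.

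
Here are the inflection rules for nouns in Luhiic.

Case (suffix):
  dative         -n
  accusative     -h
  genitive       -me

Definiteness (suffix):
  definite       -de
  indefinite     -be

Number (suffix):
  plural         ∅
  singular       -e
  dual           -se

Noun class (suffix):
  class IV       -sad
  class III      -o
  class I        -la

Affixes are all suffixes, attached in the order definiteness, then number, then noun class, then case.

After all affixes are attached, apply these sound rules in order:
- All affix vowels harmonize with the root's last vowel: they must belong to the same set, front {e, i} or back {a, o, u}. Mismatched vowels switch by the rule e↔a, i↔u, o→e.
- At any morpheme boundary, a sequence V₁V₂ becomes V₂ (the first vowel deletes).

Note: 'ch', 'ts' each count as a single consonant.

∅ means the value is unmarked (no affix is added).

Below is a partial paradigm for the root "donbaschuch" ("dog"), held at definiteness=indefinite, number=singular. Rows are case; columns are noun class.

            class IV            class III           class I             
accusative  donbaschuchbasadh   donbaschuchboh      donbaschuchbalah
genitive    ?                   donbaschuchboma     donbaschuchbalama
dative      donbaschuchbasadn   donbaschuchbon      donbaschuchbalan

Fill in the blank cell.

donbaschuchbasadma

Attach definiteness indefinite -be → donbaschuchbe.
Attach number singular -e → donbaschuchbee.
Attach noun class class IV -sad → donbaschuchbeesad.
Attach case genitive -me → donbaschuchbeesadme.
Apply vowel harmony: donbaschuchbeesadme → donbaschuchbaasadma.
Apply vowel deletion: donbaschuchbaasadma → donbaschuchbasadma.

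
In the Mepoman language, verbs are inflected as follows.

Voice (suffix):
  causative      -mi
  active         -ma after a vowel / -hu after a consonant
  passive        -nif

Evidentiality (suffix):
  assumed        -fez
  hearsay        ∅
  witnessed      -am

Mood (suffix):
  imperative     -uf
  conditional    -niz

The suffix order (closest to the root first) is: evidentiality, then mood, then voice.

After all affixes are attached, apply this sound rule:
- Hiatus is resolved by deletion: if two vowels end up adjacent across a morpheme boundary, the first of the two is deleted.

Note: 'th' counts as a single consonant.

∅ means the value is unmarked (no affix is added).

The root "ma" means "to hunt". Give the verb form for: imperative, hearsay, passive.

evidentiality = hearsay: zero marking, form stays ma.
Attach mood imperative -uf → mauf.
Attach voice passive -nif → maufnif.
Apply vowel deletion: maufnif → mufnif.

mufnif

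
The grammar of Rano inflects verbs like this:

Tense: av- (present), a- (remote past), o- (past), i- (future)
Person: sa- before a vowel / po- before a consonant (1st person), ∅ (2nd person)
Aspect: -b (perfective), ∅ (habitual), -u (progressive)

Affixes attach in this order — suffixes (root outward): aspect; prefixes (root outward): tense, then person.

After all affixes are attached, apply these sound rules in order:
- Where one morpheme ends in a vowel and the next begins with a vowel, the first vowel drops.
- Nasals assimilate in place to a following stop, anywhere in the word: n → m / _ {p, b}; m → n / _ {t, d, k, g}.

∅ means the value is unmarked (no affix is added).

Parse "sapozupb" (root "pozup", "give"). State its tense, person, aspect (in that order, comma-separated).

Segment: sa-a-pozup-b.
tense: a- → remote past.
person: sa/po- → 1st person.
aspect: -b → perfective.

remote past, 1st person, perfective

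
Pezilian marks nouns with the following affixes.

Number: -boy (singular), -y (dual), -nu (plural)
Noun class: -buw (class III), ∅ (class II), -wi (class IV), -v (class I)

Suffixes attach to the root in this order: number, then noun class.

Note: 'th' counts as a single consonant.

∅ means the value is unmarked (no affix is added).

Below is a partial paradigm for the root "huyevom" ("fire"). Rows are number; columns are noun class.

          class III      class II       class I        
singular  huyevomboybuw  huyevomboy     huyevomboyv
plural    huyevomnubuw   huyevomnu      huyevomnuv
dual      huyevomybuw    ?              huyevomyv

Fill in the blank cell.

Attach number dual -y → huyevomy.
noun class = class II: zero marking, form stays huyevomy.

huyevomy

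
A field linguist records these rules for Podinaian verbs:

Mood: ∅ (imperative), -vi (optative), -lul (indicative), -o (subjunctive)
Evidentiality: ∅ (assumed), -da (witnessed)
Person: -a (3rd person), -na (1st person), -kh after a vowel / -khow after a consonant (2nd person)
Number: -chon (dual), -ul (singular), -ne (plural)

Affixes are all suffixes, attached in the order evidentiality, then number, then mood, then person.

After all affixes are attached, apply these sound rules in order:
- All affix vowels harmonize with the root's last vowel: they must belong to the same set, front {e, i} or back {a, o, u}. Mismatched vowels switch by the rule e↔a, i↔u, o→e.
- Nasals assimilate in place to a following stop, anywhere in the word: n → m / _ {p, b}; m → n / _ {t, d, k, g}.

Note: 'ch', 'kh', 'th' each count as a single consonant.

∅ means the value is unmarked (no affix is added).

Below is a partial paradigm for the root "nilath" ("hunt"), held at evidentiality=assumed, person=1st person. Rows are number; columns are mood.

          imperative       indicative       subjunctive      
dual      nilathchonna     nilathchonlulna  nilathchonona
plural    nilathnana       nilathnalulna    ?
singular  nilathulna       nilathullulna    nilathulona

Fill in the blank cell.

evidentiality = assumed: zero marking, form stays nilath.
Attach number plural -ne → nilathne.
Attach mood subjunctive -o → nilathneo.
Attach person 1st person -na → nilathneona.
Apply vowel harmony: nilathneona → nilathnaona.
Nasal assimilation: no change.

nilathnaona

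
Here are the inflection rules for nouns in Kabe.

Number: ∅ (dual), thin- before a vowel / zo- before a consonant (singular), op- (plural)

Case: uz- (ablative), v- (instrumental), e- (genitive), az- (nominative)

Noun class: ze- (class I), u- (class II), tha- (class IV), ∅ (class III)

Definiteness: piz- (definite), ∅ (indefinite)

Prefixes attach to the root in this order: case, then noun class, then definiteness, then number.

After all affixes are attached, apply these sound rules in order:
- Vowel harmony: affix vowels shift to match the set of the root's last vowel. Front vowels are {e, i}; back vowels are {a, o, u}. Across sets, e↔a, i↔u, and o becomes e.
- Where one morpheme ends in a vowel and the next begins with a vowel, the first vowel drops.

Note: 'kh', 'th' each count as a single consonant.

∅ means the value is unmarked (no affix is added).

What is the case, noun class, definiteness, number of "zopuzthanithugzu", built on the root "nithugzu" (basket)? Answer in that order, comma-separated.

Segment: zo-piz-tha-e-nithugzu.
case: e- → genitive.
noun class: tha- → class IV.
definiteness: piz- → definite.
number: thin/zo- → singular.

genitive, class IV, definite, singular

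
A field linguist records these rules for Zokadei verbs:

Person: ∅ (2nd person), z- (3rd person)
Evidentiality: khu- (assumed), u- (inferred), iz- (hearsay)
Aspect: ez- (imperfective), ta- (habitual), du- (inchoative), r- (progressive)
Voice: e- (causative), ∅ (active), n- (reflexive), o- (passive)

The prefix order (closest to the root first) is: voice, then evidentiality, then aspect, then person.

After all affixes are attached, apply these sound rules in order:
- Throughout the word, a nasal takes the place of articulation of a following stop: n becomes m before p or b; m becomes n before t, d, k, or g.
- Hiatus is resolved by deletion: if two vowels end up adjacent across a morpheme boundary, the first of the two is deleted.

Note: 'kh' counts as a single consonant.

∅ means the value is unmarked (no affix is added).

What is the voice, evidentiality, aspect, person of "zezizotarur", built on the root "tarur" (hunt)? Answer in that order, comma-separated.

passive, hearsay, imperfective, 3rd person

Segment: z-ez-iz-o-tarur.
voice: o- → passive.
evidentiality: iz- → hearsay.
aspect: ez- → imperfective.
person: z- → 3rd person.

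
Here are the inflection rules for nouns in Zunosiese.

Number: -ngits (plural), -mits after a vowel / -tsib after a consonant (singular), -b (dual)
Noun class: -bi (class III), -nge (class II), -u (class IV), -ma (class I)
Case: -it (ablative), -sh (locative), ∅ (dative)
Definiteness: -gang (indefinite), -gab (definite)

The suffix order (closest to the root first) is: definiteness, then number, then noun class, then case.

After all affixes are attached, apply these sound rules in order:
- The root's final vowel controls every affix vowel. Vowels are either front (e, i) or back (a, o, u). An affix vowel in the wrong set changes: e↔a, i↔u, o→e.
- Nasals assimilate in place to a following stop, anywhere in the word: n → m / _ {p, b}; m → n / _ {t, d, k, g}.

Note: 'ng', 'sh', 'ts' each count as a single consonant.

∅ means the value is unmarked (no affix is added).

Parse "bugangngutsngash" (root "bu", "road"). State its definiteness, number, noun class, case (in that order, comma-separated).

Segment: bu-gang-ngits-nge-sh.
definiteness: -gang → indefinite.
number: -ngits → plural.
noun class: -nge → class II.
case: -sh → locative.

indefinite, plural, class II, locative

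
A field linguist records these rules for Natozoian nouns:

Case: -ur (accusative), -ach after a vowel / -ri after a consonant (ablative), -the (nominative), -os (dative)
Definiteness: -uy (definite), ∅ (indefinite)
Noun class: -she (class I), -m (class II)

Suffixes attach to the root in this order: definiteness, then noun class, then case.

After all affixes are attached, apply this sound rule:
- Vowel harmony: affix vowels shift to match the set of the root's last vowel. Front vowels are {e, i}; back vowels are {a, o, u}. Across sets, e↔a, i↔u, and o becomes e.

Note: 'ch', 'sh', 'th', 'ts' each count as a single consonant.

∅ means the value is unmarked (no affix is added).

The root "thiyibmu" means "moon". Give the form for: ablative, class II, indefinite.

definiteness = indefinite: zero marking, form stays thiyibmu.
Attach noun class class II -m → thiyibmum.
Attach case ablative -ri (after consonant 'm') → thiyibmumri.
Apply vowel harmony: thiyibmumri → thiyibmumru.

thiyibmumru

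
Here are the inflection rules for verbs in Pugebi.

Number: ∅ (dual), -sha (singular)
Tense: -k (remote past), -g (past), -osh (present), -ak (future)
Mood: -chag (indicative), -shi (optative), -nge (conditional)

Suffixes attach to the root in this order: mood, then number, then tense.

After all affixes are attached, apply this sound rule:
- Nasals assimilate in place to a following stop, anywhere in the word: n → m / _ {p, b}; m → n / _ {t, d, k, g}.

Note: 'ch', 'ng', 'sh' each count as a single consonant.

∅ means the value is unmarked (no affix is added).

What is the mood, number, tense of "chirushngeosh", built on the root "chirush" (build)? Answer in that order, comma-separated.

conditional, dual, present

Segment: chirush-nge-osh.
mood: -nge → conditional.
number: ∅ → dual.
tense: -osh → present.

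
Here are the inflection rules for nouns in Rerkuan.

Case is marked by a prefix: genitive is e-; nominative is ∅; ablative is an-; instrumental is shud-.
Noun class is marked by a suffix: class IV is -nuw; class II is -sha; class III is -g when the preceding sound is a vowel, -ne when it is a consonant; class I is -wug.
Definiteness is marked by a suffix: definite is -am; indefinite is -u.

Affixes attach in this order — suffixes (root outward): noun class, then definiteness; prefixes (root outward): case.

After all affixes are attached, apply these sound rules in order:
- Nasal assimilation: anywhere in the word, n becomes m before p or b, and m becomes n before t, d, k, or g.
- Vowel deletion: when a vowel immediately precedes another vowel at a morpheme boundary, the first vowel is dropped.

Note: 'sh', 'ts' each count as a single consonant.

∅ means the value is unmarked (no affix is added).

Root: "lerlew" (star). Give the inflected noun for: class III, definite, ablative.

Attach case ablative an- → anlerlew.
Attach noun class class III -ne (after consonant 'w') → anlerlewne.
Attach definiteness definite -am → anlerlewneam.
Nasal assimilation: no change.
Apply vowel deletion: anlerlewneam → anlerlewnam.

anlerlewnam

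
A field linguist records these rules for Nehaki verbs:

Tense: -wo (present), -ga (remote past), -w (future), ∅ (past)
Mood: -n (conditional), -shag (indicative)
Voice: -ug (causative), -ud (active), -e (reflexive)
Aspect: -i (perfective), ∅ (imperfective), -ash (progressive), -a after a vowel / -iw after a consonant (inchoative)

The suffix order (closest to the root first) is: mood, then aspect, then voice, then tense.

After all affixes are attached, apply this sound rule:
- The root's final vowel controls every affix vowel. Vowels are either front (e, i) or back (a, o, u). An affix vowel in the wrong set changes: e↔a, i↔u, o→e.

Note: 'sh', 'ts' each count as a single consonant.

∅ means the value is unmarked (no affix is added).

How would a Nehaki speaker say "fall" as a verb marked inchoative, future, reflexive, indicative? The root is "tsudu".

tsudushaguwaw

Attach mood indicative -shag → tsudushag.
Attach aspect inchoative -iw (after consonant 'g') → tsudushagiw.
Attach voice reflexive -e → tsudushagiwe.
Attach tense future -w → tsudushagiwew.
Apply vowel harmony: tsudushagiwew → tsudushaguwaw.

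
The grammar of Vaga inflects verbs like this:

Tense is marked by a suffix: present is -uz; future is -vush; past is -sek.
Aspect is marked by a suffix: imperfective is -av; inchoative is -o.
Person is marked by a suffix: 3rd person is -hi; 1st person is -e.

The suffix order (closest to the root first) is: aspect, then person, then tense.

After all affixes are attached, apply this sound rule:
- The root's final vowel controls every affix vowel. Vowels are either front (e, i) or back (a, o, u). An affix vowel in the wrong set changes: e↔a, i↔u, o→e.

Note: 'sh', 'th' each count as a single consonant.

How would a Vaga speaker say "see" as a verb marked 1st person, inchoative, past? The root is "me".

Attach aspect inchoative -o → meo.
Attach person 1st person -e → meoe.
Attach tense past -sek → meoesek.
Apply vowel harmony: meoesek → meeesek.

meeesek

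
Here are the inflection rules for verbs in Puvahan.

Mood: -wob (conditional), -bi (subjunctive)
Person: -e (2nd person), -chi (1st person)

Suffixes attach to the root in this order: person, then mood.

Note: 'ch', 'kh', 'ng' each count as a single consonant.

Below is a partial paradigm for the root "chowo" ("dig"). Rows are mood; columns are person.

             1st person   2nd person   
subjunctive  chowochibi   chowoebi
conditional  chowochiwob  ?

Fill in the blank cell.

Attach person 2nd person -e → chowoe.
Attach mood conditional -wob → chowoewob.

chowoewob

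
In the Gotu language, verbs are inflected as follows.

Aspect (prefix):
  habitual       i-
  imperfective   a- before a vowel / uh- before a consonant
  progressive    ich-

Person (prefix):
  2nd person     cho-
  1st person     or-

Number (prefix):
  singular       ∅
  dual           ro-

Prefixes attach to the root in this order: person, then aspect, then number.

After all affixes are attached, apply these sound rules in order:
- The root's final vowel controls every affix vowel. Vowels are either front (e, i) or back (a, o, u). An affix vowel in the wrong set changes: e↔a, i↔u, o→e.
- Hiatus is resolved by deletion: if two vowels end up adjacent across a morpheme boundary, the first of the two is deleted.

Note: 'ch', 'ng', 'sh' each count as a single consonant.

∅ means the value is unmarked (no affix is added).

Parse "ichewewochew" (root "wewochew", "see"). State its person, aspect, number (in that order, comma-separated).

Segment: i-cho-wewochew.
person: cho- → 2nd person.
aspect: i- → habitual.
number: ∅ → singular.

2nd person, habitual, singular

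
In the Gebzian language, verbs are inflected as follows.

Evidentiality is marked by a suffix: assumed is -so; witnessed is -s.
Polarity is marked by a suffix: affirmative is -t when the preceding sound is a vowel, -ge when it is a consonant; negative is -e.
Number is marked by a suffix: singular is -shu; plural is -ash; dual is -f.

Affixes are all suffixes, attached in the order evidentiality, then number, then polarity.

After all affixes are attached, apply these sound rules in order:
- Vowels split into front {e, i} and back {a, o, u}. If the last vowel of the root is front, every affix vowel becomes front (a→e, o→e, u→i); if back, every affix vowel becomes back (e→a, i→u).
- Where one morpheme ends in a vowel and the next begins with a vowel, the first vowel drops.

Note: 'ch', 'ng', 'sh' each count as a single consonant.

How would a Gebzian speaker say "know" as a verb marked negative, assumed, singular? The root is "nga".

ngasosha

Attach evidentiality assumed -so → ngaso.
Attach number singular -shu → ngasoshu.
Attach polarity negative -e → ngasoshue.
Apply vowel harmony: ngasoshue → ngasoshua.
Apply vowel deletion: ngasoshua → ngasosha.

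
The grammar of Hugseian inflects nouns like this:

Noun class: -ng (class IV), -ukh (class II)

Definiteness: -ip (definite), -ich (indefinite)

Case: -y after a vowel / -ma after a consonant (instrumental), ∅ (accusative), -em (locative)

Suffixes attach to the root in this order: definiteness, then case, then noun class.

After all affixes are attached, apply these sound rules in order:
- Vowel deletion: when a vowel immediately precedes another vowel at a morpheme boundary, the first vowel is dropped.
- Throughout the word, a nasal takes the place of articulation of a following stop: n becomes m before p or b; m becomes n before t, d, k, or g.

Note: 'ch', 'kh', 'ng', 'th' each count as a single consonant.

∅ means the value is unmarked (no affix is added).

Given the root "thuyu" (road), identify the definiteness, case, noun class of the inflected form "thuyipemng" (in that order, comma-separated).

Segment: thuyu-ip-em-ng.
definiteness: -ip → definite.
case: -em → locative.
noun class: -ng → class IV.

definite, locative, class IV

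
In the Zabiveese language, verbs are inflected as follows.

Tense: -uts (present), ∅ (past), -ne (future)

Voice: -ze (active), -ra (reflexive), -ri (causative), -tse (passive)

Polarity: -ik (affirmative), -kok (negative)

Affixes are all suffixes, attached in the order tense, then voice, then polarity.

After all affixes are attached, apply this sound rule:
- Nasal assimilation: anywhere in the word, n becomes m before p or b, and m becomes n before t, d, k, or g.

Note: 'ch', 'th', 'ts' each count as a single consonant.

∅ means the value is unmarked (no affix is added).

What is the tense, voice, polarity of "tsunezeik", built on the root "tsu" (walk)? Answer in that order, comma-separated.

Segment: tsu-ne-ze-ik.
tense: -ne → future.
voice: -ze → active.
polarity: -ik → affirmative.

future, active, affirmative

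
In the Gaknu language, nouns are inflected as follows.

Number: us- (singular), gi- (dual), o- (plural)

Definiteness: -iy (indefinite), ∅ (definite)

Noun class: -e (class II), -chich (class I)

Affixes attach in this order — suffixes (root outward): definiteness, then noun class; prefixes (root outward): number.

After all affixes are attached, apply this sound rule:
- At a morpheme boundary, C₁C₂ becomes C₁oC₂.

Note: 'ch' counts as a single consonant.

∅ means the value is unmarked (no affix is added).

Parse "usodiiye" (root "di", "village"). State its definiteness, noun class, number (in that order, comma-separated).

indefinite, class II, singular

Segment: us-di-iy-e.
definiteness: -iy → indefinite.
noun class: -e → class II.
number: us- → singular.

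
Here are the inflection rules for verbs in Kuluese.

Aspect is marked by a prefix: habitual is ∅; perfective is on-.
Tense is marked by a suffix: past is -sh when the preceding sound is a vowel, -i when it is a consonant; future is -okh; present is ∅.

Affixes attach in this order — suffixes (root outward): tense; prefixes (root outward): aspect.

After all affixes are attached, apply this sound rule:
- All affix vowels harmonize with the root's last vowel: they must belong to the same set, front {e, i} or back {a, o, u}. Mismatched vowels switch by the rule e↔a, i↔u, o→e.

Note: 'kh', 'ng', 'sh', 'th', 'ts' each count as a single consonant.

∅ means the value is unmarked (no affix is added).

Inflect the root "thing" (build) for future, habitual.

Attach tense future -okh → thingokh.
aspect = habitual: zero marking, form stays thingokh.
Apply vowel harmony: thingokh → thingekh.

thingekh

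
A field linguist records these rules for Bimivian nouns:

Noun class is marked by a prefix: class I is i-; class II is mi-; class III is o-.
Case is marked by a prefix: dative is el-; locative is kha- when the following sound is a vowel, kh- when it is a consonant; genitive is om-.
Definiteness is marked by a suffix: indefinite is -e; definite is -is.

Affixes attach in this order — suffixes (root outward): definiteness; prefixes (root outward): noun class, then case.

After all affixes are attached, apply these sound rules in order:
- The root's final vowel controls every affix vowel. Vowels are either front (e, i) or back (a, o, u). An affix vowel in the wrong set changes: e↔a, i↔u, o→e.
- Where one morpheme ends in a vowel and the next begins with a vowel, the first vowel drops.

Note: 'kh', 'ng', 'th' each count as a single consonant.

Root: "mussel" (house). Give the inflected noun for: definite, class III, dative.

elemusselis

Attach noun class class III o- → omussel.
Attach case dative el- → elomussel.
Attach definiteness definite -is → elomusselis.
Apply vowel harmony: elomusselis → elemusselis.
Vowel deletion: no change.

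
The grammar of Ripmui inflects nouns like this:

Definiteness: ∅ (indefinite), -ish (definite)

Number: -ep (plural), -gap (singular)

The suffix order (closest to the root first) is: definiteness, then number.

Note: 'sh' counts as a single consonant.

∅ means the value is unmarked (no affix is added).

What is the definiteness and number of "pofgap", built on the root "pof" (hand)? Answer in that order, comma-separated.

Segment: pof-gap.
definiteness: ∅ → indefinite.
number: -gap → singular.

indefinite, singular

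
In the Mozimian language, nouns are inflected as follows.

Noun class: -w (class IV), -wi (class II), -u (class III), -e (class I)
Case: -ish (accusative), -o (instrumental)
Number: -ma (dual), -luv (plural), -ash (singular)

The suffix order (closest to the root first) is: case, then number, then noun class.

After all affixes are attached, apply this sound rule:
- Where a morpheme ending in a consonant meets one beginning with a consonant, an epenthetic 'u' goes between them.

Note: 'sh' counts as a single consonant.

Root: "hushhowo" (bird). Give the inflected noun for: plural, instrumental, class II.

hushhowooluvuwi

Attach case instrumental -o → hushhowoo.
Attach number plural -luv → hushhowooluv.
Attach noun class class II -wi → hushhowooluvwi.
Apply epenthesis: hushhowooluvwi → hushhowooluvuwi.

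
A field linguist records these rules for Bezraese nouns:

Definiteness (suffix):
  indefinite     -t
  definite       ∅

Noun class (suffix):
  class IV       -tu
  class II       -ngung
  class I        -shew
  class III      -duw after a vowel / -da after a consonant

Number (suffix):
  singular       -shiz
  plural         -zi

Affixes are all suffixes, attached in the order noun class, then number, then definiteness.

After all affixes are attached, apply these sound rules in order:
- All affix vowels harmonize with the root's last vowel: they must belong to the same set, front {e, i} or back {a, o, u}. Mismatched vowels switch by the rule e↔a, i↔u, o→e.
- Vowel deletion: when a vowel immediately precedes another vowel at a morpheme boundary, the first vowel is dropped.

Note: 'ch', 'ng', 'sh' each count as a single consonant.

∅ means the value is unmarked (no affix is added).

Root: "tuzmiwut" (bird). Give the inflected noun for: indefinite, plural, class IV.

tuzmiwuttuzut

Attach noun class class IV -tu → tuzmiwuttu.
Attach number plural -zi → tuzmiwuttuzi.
Attach definiteness indefinite -t → tuzmiwuttuzit.
Apply vowel harmony: tuzmiwuttuzit → tuzmiwuttuzut.
Vowel deletion: no change.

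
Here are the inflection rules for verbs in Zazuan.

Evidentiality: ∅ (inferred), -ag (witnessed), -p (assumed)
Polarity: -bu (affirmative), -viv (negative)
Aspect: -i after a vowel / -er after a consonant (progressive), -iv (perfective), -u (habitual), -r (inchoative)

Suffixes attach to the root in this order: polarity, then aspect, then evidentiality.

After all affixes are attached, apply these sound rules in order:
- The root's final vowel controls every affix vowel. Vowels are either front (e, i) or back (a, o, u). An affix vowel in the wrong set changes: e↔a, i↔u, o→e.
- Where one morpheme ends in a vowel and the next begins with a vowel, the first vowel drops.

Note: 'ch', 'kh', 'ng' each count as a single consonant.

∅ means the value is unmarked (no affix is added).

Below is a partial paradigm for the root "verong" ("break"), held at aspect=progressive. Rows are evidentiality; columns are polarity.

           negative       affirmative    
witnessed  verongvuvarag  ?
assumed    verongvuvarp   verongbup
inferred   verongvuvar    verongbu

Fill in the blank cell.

verongbag

Attach polarity affirmative -bu → verongbu.
Attach aspect progressive -i (after vowel 'u') → verongbui.
Attach evidentiality witnessed -ag → verongbuiag.
Apply vowel harmony: verongbuiag → verongbuuag.
Apply vowel deletion: verongbuuag → verongbag.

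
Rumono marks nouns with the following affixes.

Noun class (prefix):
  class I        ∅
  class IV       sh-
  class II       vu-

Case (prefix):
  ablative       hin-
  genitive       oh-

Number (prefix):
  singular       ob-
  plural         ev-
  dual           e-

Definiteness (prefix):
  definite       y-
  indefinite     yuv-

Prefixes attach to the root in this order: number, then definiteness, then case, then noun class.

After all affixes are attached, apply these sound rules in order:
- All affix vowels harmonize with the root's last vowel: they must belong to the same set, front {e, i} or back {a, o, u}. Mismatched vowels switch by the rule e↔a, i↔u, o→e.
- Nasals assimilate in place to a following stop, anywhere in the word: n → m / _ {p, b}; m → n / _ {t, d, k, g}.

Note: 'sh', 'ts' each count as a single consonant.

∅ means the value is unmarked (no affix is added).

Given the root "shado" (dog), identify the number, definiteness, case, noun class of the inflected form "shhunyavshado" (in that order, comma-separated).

Segment: sh-hin-y-ev-shado.
number: ev- → plural.
definiteness: y- → definite.
case: hin- → ablative.
noun class: sh- → class IV.

plural, definite, ablative, class IV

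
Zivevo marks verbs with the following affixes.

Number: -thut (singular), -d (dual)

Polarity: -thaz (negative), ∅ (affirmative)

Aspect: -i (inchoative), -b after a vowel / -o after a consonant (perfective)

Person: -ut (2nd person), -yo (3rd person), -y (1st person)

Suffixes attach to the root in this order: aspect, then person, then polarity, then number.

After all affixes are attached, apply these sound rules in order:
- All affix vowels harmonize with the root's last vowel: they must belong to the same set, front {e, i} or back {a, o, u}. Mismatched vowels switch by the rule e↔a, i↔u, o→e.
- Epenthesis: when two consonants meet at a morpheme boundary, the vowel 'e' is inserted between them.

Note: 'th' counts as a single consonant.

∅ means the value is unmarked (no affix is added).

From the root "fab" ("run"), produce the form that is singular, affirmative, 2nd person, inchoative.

fabuutethut

Attach aspect inchoative -i → fabi.
Attach person 2nd person -ut → fabiut.
polarity = affirmative: zero marking, form stays fabiut.
Attach number singular -thut → fabiutthut.
Apply vowel harmony: fabiutthut → fabuutthut.
Apply epenthesis: fabuutthut → fabuutethut.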